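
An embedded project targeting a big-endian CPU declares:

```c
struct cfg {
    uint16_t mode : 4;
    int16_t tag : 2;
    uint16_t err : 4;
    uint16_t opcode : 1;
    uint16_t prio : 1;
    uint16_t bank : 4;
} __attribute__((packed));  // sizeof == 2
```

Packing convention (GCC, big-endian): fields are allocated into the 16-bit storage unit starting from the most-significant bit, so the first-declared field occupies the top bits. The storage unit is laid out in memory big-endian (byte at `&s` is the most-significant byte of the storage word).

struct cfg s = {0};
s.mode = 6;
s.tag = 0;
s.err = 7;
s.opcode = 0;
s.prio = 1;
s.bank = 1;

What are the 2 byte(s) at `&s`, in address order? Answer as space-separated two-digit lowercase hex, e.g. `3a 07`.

61 d1

[12+:4] mode=6 & 0xf = 0x6; word=0x6000
[10+:2] tag=0 & 0x3 = 0x0; word=0x6000
[6+:4] err=7 & 0xf = 0x7; word=0x61c0
[5+:1] opcode=0 & 0x1 = 0x0; word=0x61c0
[4+:1] prio=1 & 0x1 = 0x1; word=0x61d0
[0+:4] bank=1 & 0xf = 0x1; word=0x61d1
word = 0x61d1 → big-endian bytes:
  [0]=0x61  [1]=0xd1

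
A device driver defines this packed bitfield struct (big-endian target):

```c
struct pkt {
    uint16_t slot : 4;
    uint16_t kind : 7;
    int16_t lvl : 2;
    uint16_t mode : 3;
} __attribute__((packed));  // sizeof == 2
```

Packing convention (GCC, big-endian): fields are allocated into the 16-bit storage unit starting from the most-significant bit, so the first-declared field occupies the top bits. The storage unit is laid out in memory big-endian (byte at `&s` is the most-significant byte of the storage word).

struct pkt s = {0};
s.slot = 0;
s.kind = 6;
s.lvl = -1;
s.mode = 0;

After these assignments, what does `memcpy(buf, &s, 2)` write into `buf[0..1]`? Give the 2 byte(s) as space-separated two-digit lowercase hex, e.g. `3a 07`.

slot (4b) val=0 bits=0x0 at bit 12: 0x0000
kind (7b) val=6 bits=0x6 at bit 5: 0x00c0
lvl (2b) val=-1 bits=0x3 at bit 3: 0x00d8
mode (3b) val=0 bits=0x0 at bit 0: 0x00d8
word = 0x00d8 → big-endian bytes:
  [0]=0x00  [1]=0xd8

00 d8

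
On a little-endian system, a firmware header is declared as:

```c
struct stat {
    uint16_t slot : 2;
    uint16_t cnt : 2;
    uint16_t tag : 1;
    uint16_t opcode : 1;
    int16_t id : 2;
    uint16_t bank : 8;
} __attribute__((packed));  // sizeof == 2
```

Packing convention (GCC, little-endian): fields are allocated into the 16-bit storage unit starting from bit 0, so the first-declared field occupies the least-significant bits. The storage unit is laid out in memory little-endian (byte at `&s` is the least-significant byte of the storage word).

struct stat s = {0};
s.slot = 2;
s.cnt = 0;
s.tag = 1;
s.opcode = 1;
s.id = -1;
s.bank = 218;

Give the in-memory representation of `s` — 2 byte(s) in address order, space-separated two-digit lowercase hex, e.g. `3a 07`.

f2 da

slot (2b) val=2 bits=0x2 at bit 0: 0x0002
cnt (2b) val=0 bits=0x0 at bit 2: 0x0002
tag (1b) val=1 bits=0x1 at bit 4: 0x0012
opcode (1b) val=1 bits=0x1 at bit 5: 0x0032
id (2b) val=-1 bits=0x3 at bit 6: 0x00f2
bank (8b) val=218 bits=0xda at bit 8: 0xdaf2
word = 0xdaf2 → little-endian bytes:
  [0]=0xf2  [1]=0xda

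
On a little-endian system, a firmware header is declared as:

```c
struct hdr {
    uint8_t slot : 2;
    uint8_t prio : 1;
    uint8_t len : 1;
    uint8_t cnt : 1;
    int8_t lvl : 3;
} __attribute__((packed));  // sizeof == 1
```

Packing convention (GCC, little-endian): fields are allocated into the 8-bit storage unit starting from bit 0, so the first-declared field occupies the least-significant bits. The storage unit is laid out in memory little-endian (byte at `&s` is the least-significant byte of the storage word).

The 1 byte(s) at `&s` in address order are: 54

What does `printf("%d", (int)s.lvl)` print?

[0]=0x54 (little-endian) → word 0x54
slot [0+:2] = (word>>0) & 0x3 = 0
prio [2+:1] = (word>>2) & 0x1 = 1
len [3+:1] = (word>>3) & 0x1 = 0
cnt [4+:1] = (word>>4) & 0x1 = 1
lvl [5+:3] = (word>>5) & 0x7 = 2  ←
lvl signed 3b, MSB=0: value = 2

2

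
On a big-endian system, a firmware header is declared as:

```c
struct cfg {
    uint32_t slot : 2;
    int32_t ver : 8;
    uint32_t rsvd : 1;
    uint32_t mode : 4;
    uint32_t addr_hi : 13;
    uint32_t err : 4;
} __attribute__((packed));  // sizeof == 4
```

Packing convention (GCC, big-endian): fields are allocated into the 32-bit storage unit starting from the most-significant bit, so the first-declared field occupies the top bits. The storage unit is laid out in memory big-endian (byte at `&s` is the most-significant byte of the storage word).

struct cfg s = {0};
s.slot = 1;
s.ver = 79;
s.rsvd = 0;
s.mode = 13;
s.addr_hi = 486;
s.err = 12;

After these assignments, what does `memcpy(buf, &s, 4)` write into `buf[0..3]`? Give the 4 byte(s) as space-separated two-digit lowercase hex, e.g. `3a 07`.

slot:2 = 1 → 0x1 << 30 → word 0x40000000
ver:8 = 79 → 0x4f << 22 → word 0x53c00000
rsvd:1 = 0 → 0x0 << 21 → word 0x53c00000
mode:4 = 13 → 0xd << 17 → word 0x53da0000
addr_hi:13 = 486 → 0x1e6 << 4 → word 0x53da1e60
err:4 = 12 → 0xc << 0 → word 0x53da1e6c
word = 0x53da1e6c → big-endian bytes:
  [0]=0x53  [1]=0xda  [2]=0x1e  [3]=0x6c

53 da 1e 6c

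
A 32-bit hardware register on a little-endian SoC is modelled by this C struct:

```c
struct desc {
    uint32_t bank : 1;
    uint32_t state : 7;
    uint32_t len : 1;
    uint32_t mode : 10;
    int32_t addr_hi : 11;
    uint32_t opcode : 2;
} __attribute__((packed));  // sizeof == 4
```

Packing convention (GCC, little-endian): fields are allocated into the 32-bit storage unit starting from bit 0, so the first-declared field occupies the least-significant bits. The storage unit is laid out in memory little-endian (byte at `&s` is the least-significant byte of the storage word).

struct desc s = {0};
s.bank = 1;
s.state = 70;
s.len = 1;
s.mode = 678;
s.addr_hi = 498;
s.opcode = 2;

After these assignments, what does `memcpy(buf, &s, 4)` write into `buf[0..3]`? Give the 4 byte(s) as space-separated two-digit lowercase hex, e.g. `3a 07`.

bank (1b) val=1 bits=0x1 at bit 0: 0x00000001
state (7b) val=70 bits=0x46 at bit 1: 0x0000008d
len (1b) val=1 bits=0x1 at bit 8: 0x0000018d
mode (10b) val=678 bits=0x2a6 at bit 9: 0x00054d8d
addr_hi (11b) val=498 bits=0x1f2 at bit 19: 0x0f954d8d
opcode (2b) val=2 bits=0x2 at bit 30: 0x8f954d8d
word = 0x8f954d8d → little-endian bytes:
  [0]=0x8d  [1]=0x4d  [2]=0x95  [3]=0x8f

8d 4d 95 8f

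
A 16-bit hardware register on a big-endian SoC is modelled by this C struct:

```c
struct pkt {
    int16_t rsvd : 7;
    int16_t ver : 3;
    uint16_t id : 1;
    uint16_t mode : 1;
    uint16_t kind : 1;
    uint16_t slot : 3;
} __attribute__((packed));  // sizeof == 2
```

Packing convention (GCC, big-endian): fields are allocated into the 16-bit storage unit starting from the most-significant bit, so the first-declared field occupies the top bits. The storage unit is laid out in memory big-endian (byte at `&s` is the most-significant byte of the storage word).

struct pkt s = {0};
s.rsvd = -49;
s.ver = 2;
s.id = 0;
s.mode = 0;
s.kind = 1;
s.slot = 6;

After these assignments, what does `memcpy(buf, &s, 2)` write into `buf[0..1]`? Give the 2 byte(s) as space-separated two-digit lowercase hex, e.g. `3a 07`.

9e 8e

rsvd (7b) val=-49 bits=0x4f at bit 9: 0x9e00
ver (3b) val=2 bits=0x2 at bit 6: 0x9e80
id (1b) val=0 bits=0x0 at bit 5: 0x9e80
mode (1b) val=0 bits=0x0 at bit 4: 0x9e80
kind (1b) val=1 bits=0x1 at bit 3: 0x9e88
slot (3b) val=6 bits=0x6 at bit 0: 0x9e8e
word = 0x9e8e → big-endian bytes:
  [0]=0x9e  [1]=0x8e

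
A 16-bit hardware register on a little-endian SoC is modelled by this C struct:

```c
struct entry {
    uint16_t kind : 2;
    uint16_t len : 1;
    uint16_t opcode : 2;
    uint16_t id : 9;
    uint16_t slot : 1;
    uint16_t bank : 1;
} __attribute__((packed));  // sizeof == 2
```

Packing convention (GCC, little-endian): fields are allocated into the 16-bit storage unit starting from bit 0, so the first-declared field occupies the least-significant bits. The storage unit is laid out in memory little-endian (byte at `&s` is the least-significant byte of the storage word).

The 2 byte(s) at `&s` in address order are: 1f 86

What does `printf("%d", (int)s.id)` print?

[0]=0x1f [1]=0x86 (little-endian) → word 0x861f
kind:2 @ bit 0 → (0x861f>>0)&0x3 = 0x3
len:1 @ bit 2 → (0x861f>>2)&0x1 = 0x1
opcode:2 @ bit 3 → (0x861f>>3)&0x3 = 0x3
id:9 @ bit 5 → (0x861f>>5)&0x1ff = 0x30  ←
slot:1 @ bit 14 → (0x861f>>14)&0x1 = 0x0
bank:1 @ bit 15 → (0x861f>>15)&0x1 = 0x1

48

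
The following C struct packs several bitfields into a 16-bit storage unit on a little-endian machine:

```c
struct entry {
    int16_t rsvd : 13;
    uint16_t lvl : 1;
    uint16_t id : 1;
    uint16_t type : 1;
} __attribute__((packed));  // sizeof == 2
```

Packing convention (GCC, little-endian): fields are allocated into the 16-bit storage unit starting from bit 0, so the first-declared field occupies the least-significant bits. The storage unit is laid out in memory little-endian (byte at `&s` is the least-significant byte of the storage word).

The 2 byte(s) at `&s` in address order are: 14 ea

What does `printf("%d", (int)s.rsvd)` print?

[0]=0x14 [1]=0xea (little-endian) → word 0xea14
rsvd [0+:13] = (word>>0) & 0x1fff = 2580  ←
lvl [13+:1] = (word>>13) & 0x1 = 1
id [14+:1] = (word>>14) & 0x1 = 1
type [15+:1] = (word>>15) & 0x1 = 1
rsvd signed 13b, MSB=0: value = 2580

2580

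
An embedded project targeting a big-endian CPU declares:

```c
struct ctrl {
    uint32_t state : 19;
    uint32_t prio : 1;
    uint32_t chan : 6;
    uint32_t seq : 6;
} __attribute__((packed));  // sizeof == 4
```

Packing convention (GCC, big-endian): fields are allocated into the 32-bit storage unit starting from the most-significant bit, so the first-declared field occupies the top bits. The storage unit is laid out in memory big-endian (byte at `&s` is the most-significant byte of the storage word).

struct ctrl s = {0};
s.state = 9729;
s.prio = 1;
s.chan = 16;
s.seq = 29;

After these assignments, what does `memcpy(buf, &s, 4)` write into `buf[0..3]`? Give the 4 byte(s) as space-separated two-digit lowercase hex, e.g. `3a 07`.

[13+:19] state=9729 & 0x7ffff = 0x2601; word=0x04c02000
[12+:1] prio=1 & 0x1 = 0x1; word=0x04c03000
[6+:6] chan=16 & 0x3f = 0x10; word=0x04c03400
[0+:6] seq=29 & 0x3f = 0x1d; word=0x04c0341d
word = 0x04c0341d → big-endian bytes:
  [0]=0x04  [1]=0xc0  [2]=0x34  [3]=0x1d

04 c0 34 1d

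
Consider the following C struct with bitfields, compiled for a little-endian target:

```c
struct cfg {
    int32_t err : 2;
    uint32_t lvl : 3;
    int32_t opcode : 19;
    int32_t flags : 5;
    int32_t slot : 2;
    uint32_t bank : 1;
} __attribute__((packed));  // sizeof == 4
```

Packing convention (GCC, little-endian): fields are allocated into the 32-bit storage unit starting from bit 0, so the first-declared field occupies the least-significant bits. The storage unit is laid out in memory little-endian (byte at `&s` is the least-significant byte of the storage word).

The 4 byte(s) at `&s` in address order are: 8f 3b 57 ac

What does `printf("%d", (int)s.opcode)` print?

[0]=0x8f [1]=0x3b [2]=0x57 [3]=0xac (little-endian) → word 0xac573b8f
err [0+:2] = (word>>0) & 0x3 = 3
lvl [2+:3] = (word>>2) & 0x7 = 3
opcode [5+:19] = (word>>5) & 0x7ffff = 178652  ←
flags [24+:5] = (word>>24) & 0x1f = 12
slot [29+:2] = (word>>29) & 0x3 = 1
bank [31+:1] = (word>>31) & 0x1 = 1
opcode signed 19b, MSB=0: value = 178652

178652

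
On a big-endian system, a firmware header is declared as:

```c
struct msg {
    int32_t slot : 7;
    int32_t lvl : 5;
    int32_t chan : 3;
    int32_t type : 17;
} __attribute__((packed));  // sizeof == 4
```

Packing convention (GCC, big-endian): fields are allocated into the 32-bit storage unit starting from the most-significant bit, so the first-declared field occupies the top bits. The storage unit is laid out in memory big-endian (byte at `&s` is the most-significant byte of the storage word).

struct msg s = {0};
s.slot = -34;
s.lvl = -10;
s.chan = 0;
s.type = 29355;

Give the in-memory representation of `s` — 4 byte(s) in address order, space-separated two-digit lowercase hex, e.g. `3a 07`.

bd 60 72 ab

slot (7b) val=-34 bits=0x5e at bit 25: 0xbc000000
lvl (5b) val=-10 bits=0x16 at bit 20: 0xbd600000
chan (3b) val=0 bits=0x0 at bit 17: 0xbd600000
type (17b) val=29355 bits=0x72ab at bit 0: 0xbd6072ab
word = 0xbd6072ab → big-endian bytes:
  [0]=0xbd  [1]=0x60  [2]=0x72  [3]=0xab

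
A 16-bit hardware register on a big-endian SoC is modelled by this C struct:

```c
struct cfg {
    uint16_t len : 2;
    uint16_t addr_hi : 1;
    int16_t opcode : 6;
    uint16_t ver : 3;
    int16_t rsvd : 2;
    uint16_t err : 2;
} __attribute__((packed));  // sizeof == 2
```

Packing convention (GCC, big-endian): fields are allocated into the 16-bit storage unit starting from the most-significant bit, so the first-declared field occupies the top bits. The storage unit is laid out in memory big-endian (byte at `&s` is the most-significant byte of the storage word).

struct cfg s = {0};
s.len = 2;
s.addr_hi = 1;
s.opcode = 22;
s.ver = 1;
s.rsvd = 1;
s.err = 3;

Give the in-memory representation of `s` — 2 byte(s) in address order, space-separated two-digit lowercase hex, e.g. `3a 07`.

ab 17

len:2 = 2 → 0x2 << 14 → word 0x8000
addr_hi:1 = 1 → 0x1 << 13 → word 0xa000
opcode:6 = 22 → 0x16 << 7 → word 0xab00
ver:3 = 1 → 0x1 << 4 → word 0xab10
rsvd:2 = 1 → 0x1 << 2 → word 0xab14
err:2 = 3 → 0x3 << 0 → word 0xab17
word = 0xab17 → big-endian bytes:
  [0]=0xab  [1]=0x17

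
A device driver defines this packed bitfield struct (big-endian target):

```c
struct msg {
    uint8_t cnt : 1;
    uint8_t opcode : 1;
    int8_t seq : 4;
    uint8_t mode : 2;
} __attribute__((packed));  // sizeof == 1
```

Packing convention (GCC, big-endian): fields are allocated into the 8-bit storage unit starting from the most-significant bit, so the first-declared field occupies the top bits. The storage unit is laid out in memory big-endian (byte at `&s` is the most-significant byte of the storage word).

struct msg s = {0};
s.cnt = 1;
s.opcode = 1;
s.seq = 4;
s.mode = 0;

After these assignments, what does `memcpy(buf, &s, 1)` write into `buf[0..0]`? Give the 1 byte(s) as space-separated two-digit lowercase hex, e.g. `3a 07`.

cnt:1 = 1 → 0x1 << 7 → word 0x80
opcode:1 = 1 → 0x1 << 6 → word 0xc0
seq:4 = 4 → 0x4 << 2 → word 0xd0
mode:2 = 0 → 0x0 << 0 → word 0xd0
word = 0xd0 → big-endian bytes:
  [0]=0xd0

d0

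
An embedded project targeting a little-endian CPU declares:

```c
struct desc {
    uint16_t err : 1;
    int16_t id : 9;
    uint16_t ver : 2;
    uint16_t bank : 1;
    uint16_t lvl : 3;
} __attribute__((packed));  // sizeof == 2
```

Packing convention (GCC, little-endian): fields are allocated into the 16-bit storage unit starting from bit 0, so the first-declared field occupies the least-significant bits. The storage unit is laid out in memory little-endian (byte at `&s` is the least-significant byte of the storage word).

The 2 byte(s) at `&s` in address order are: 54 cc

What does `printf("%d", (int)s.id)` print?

[0]=0x54 [1]=0xcc (little-endian) → word 0xcc54
err:1 @ bit 0 → (0xcc54>>0)&0x1 = 0x0
id:9 @ bit 1 → (0xcc54>>1)&0x1ff = 0x2a  ←
ver:2 @ bit 10 → (0xcc54>>10)&0x3 = 0x3
bank:1 @ bit 12 → (0xcc54>>12)&0x1 = 0x0
lvl:3 @ bit 13 → (0xcc54>>13)&0x7 = 0x6
id signed 9b, MSB=0: value = 42

42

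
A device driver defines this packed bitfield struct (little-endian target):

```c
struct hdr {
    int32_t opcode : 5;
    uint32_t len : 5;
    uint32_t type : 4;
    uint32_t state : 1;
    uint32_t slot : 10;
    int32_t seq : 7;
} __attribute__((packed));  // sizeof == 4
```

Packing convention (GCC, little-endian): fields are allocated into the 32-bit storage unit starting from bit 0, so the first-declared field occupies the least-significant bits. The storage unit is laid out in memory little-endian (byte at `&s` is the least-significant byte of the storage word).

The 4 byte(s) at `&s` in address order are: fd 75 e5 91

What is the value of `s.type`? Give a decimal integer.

[0]=0xfd [1]=0x75 [2]=0xe5 [3]=0x91 (little-endian) → word 0x91e575fd
opcode [0+:5] = (word>>0) & 0x1f = 29
len [5+:5] = (word>>5) & 0x1f = 15
type [10+:4] = (word>>10) & 0xf = 13  ←
state [14+:1] = (word>>14) & 0x1 = 1
slot [15+:10] = (word>>15) & 0x3ff = 970
seq [25+:7] = (word>>25) & 0x7f = 72

13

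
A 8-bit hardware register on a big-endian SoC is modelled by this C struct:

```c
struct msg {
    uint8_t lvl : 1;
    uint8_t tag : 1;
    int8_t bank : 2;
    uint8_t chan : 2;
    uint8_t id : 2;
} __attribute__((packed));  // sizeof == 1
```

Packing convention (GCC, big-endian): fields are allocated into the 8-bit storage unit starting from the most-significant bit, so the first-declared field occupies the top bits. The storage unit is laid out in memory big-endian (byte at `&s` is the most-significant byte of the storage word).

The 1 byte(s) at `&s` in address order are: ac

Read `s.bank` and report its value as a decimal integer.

-2

[0]=0xac (big-endian) → word 0xac
lvl [7+:1] = (word>>7) & 0x1 = 1
tag [6+:1] = (word>>6) & 0x1 = 0
bank [4+:2] = (word>>4) & 0x3 = 2  ←
chan [2+:2] = (word>>2) & 0x3 = 3
id [0+:2] = (word>>0) & 0x3 = 0
bank signed 2b, MSB=1: 2 - 4 = -2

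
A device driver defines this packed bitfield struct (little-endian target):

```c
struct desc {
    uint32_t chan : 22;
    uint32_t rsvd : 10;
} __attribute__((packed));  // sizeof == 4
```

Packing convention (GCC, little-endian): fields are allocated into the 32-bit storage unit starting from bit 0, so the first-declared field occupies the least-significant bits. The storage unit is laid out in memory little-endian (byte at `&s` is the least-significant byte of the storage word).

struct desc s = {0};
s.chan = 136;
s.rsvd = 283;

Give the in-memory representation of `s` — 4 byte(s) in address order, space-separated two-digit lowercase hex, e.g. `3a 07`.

chan:22 = 136 → 0x88 << 0 → word 0x00000088
rsvd:10 = 283 → 0x11b << 22 → word 0x46c00088
word = 0x46c00088 → little-endian bytes:
  [0]=0x88  [1]=0x00  [2]=0xc0  [3]=0x46

88 00 c0 46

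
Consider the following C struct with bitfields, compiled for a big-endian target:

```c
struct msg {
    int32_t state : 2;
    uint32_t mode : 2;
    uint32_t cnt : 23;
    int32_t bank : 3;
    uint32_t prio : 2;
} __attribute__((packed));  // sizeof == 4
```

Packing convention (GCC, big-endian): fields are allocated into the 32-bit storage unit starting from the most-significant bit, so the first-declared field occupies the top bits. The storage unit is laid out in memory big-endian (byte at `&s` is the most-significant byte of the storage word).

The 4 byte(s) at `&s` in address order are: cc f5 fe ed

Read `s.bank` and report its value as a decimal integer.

3

[0]=0xcc [1]=0xf5 [2]=0xfe [3]=0xed (big-endian) → word 0xccf5feed
state [30+:2] = (word>>30) & 0x3 = 3
mode [28+:2] = (word>>28) & 0x3 = 0
cnt [5+:23] = (word>>5) & 0x7fffff = 6795255
bank [2+:3] = (word>>2) & 0x7 = 3  ←
prio [0+:2] = (word>>0) & 0x3 = 1
bank signed 3b, MSB=0: value = 3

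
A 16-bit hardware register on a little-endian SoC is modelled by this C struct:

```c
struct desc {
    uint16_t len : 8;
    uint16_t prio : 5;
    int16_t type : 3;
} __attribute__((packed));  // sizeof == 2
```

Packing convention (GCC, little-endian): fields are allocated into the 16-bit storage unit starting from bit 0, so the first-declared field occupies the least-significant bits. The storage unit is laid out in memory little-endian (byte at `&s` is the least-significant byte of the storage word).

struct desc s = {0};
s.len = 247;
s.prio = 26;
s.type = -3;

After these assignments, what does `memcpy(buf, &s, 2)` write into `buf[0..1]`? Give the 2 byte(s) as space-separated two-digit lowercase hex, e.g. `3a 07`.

len (8b) val=247 bits=0xf7 at bit 0: 0x00f7
prio (5b) val=26 bits=0x1a at bit 8: 0x1af7
type (3b) val=-3 bits=0x5 at bit 13: 0xbaf7
word = 0xbaf7 → little-endian bytes:
  [0]=0xf7  [1]=0xba

f7 ba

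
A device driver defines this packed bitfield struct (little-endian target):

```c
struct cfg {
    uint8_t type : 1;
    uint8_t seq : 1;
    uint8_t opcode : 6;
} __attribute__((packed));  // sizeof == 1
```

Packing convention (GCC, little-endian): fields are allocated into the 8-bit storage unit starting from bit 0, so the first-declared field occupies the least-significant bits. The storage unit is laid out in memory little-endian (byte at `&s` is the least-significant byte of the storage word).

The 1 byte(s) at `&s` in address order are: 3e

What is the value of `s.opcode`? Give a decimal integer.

[0]=0x3e (little-endian) → word 0x3e
type:1 @ bit 0 → (0x3e>>0)&0x1 = 0x0
seq:1 @ bit 1 → (0x3e>>1)&0x1 = 0x1
opcode:6 @ bit 2 → (0x3e>>2)&0x3f = 0xf  ←

15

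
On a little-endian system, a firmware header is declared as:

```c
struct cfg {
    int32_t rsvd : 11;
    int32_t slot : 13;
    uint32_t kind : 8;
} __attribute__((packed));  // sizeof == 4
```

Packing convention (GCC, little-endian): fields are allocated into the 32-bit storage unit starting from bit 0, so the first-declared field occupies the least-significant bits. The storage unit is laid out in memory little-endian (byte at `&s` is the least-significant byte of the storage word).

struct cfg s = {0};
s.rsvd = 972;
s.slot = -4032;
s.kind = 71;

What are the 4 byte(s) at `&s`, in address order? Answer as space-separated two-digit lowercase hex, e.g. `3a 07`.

rsvd:11 = 972 → 0x3cc << 0 → word 0x000003cc
slot:13 = -4032 → 0x1040 << 11 → word 0x008203cc
kind:8 = 71 → 0x47 << 24 → word 0x478203cc
word = 0x478203cc → little-endian bytes:
  [0]=0xcc  [1]=0x03  [2]=0x82  [3]=0x47

cc 03 82 47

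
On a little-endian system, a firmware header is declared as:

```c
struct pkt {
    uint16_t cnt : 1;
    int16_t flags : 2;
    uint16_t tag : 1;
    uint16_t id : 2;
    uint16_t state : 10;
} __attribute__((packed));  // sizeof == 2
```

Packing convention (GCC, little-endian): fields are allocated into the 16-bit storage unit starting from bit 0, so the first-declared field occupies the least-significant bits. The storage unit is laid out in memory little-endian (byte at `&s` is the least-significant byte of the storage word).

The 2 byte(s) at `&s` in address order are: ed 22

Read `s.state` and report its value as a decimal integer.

[0]=0xed [1]=0x22 (little-endian) → word 0x22ed
cnt [0+:1] = (word>>0) & 0x1 = 1
flags [1+:2] = (word>>1) & 0x3 = 2
tag [3+:1] = (word>>3) & 0x1 = 1
id [4+:2] = (word>>4) & 0x3 = 2
state [6+:10] = (word>>6) & 0x3ff = 139  ←

139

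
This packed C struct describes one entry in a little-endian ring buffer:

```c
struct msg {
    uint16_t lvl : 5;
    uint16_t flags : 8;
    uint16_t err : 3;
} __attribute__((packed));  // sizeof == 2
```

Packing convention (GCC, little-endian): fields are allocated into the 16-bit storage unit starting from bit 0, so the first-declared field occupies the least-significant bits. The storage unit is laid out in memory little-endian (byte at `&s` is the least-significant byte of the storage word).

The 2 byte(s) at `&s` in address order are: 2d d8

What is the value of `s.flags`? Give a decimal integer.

193

[0]=0x2d [1]=0xd8 (little-endian) → word 0xd82d
lvl [0+:5] = (word>>0) & 0x1f = 13
flags [5+:8] = (word>>5) & 0xff = 193  ←
err [13+:3] = (word>>13) & 0x7 = 6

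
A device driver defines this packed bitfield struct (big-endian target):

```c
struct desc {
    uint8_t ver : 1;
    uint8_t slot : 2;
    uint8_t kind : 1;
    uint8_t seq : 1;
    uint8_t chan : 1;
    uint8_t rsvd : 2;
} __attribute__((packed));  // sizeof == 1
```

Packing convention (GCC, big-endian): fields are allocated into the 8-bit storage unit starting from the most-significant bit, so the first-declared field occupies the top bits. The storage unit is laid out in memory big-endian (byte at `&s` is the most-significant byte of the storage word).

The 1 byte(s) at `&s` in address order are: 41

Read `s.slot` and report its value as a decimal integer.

2

[0]=0x41 (big-endian) → word 0x41
ver:1 @ bit 7 → (0x41>>7)&0x1 = 0x0
slot:2 @ bit 5 → (0x41>>5)&0x3 = 0x2  ←
kind:1 @ bit 4 → (0x41>>4)&0x1 = 0x0
seq:1 @ bit 3 → (0x41>>3)&0x1 = 0x0
chan:1 @ bit 2 → (0x41>>2)&0x1 = 0x0
rsvd:2 @ bit 0 → (0x41>>0)&0x3 = 0x1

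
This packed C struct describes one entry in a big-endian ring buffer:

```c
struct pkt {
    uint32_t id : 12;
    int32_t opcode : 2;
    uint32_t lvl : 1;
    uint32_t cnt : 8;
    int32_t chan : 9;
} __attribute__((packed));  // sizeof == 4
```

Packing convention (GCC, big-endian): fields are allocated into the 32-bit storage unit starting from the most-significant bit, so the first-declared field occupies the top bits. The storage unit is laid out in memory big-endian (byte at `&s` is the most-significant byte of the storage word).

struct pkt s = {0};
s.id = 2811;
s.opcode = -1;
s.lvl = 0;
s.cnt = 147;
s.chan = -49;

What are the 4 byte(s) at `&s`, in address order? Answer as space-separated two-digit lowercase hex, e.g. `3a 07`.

af bd 27 cf

id (12b) val=2811 bits=0xafb at bit 20: 0xafb00000
opcode (2b) val=-1 bits=0x3 at bit 18: 0xafbc0000
lvl (1b) val=0 bits=0x0 at bit 17: 0xafbc0000
cnt (8b) val=147 bits=0x93 at bit 9: 0xafbd2600
chan (9b) val=-49 bits=0x1cf at bit 0: 0xafbd27cf
word = 0xafbd27cf → big-endian bytes:
  [0]=0xaf  [1]=0xbd  [2]=0x27  [3]=0xcf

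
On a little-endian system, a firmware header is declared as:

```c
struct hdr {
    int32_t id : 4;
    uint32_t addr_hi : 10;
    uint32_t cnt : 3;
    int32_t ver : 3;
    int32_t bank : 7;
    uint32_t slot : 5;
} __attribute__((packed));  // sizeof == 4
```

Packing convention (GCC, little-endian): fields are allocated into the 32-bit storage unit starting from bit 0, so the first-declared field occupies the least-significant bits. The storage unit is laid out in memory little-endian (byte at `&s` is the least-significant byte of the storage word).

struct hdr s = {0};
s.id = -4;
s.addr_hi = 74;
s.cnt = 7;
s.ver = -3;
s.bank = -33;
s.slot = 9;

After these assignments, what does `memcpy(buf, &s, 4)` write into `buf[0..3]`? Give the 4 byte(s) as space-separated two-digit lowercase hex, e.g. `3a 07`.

ac c4 fb 4d

id:4 = -4 → 0xc << 0 → word 0x0000000c
addr_hi:10 = 74 → 0x4a << 4 → word 0x000004ac
cnt:3 = 7 → 0x7 << 14 → word 0x0001c4ac
ver:3 = -3 → 0x5 << 17 → word 0x000bc4ac
bank:7 = -33 → 0x5f << 20 → word 0x05fbc4ac
slot:5 = 9 → 0x9 << 27 → word 0x4dfbc4ac
word = 0x4dfbc4ac → little-endian bytes:
  [0]=0xac  [1]=0xc4  [2]=0xfb  [3]=0x4d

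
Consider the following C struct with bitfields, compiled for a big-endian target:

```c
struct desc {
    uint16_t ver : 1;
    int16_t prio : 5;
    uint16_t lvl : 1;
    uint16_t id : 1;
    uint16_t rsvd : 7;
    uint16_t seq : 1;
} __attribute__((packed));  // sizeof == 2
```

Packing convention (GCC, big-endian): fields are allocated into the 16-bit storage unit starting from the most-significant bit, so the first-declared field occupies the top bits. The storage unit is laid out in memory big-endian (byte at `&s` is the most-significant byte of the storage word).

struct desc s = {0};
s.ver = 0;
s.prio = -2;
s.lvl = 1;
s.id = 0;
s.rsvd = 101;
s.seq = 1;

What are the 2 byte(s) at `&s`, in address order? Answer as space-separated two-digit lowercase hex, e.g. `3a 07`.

7a cb

ver (1b) val=0 bits=0x0 at bit 15: 0x0000
prio (5b) val=-2 bits=0x1e at bit 10: 0x7800
lvl (1b) val=1 bits=0x1 at bit 9: 0x7a00
id (1b) val=0 bits=0x0 at bit 8: 0x7a00
rsvd (7b) val=101 bits=0x65 at bit 1: 0x7aca
seq (1b) val=1 bits=0x1 at bit 0: 0x7acb
word = 0x7acb → big-endian bytes:
  [0]=0x7a  [1]=0xcb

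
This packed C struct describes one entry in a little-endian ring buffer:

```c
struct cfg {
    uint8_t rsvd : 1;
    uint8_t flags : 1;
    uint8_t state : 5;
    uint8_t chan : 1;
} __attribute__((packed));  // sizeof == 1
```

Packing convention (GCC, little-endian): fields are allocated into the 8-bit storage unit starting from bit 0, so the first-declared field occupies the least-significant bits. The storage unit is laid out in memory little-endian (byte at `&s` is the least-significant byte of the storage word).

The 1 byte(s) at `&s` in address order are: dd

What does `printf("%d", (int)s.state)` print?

23

[0]=0xdd (little-endian) → word 0xdd
rsvd [0+:1] = (word>>0) & 0x1 = 1
flags [1+:1] = (word>>1) & 0x1 = 0
state [2+:5] = (word>>2) & 0x1f = 23  ←
chan [7+:1] = (word>>7) & 0x1 = 1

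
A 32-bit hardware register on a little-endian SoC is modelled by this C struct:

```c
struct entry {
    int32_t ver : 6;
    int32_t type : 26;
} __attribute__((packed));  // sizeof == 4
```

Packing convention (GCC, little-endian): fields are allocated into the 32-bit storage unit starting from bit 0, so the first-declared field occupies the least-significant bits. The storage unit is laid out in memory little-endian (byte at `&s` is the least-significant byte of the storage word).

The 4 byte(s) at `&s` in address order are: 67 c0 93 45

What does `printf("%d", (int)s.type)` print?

[0]=0x67 [1]=0xc0 [2]=0x93 [3]=0x45 (little-endian) → word 0x4593c067
ver:6 @ bit 0 → (0x4593c067>>0)&0x3f = 0x27
type:26 @ bit 6 → (0x4593c067>>6)&0x3ffffff = 0x1164f01  ←
type signed 26b, MSB=0: value = 18239233

18239233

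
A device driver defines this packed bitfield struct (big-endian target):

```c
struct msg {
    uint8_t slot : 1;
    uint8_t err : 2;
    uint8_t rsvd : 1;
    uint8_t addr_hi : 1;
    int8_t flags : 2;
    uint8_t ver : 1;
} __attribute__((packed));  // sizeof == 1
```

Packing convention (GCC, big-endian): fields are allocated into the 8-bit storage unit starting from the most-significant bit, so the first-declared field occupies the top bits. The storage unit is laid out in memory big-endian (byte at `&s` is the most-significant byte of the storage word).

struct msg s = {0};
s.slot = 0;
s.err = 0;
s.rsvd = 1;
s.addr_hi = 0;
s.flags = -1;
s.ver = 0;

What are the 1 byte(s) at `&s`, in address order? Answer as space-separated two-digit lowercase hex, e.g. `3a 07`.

[7+:1] slot=0 & 0x1 = 0x0; word=0x00
[5+:2] err=0 & 0x3 = 0x0; word=0x00
[4+:1] rsvd=1 & 0x1 = 0x1; word=0x10
[3+:1] addr_hi=0 & 0x1 = 0x0; word=0x10
[1+:2] flags=-1 & 0x3 = 0x3; word=0x16
[0+:1] ver=0 & 0x1 = 0x0; word=0x16
word = 0x16 → big-endian bytes:
  [0]=0x16

16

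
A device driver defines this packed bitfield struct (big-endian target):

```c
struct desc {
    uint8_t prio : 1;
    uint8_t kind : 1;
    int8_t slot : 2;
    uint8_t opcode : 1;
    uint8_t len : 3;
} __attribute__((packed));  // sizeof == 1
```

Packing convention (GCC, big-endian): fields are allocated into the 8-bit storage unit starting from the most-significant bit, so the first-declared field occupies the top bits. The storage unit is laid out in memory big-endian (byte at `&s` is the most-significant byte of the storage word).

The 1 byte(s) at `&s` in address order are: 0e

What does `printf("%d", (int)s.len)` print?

6

[0]=0x0e (big-endian) → word 0x0e
prio [7+:1] = (word>>7) & 0x1 = 0
kind [6+:1] = (word>>6) & 0x1 = 0
slot [4+:2] = (word>>4) & 0x3 = 0
opcode [3+:1] = (word>>3) & 0x1 = 1
len [0+:3] = (word>>0) & 0x7 = 6  ←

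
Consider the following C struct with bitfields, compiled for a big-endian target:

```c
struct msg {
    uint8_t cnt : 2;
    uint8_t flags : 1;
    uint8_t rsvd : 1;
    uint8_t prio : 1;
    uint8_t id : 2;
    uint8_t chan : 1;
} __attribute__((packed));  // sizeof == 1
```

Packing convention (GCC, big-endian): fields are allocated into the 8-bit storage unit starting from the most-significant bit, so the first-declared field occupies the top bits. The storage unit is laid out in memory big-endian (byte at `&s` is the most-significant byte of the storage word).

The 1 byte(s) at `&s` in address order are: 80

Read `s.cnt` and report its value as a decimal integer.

2

[0]=0x80 (big-endian) → word 0x80
cnt:2 @ bit 6 → (0x80>>6)&0x3 = 0x2  ←
flags:1 @ bit 5 → (0x80>>5)&0x1 = 0x0
rsvd:1 @ bit 4 → (0x80>>4)&0x1 = 0x0
prio:1 @ bit 3 → (0x80>>3)&0x1 = 0x0
id:2 @ bit 1 → (0x80>>1)&0x3 = 0x0
chan:1 @ bit 0 → (0x80>>0)&0x1 = 0x0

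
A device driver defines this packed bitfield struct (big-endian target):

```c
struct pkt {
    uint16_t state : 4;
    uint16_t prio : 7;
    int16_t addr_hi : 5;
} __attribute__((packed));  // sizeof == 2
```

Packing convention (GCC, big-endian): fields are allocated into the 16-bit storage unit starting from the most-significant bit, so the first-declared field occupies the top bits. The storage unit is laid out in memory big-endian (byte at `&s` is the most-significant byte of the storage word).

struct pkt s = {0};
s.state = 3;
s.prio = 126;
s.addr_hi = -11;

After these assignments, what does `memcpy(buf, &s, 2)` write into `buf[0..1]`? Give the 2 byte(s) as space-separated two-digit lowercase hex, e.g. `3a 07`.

state:4 = 3 → 0x3 << 12 → word 0x3000
prio:7 = 126 → 0x7e << 5 → word 0x3fc0
addr_hi:5 = -11 → 0x15 << 0 → word 0x3fd5
word = 0x3fd5 → big-endian bytes:
  [0]=0x3f  [1]=0xd5

3f d5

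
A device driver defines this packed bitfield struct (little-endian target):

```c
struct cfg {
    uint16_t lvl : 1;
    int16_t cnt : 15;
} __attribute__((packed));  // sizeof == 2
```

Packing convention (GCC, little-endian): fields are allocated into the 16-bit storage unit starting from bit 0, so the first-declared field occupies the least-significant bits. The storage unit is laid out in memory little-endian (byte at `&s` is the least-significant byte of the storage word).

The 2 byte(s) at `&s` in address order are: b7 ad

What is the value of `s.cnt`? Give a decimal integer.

[0]=0xb7 [1]=0xad (little-endian) → word 0xadb7
lvl:1 @ bit 0 → (0xadb7>>0)&0x1 = 0x1
cnt:15 @ bit 1 → (0xadb7>>1)&0x7fff = 0x56db  ←
cnt signed 15b, MSB=1: 22235 - 32768 = -10533

-10533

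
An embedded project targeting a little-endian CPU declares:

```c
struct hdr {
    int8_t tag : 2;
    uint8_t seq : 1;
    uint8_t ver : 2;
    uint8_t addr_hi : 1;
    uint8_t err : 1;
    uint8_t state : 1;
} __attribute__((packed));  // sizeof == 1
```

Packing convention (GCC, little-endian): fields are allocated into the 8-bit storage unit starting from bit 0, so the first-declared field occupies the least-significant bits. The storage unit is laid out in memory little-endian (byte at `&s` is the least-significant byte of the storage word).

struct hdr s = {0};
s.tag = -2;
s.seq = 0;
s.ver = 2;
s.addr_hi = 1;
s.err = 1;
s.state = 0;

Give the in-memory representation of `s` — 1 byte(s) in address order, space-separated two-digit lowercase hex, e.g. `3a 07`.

72

tag:2 = -2 → 0x2 << 0 → word 0x02
seq:1 = 0 → 0x0 << 2 → word 0x02
ver:2 = 2 → 0x2 << 3 → word 0x12
addr_hi:1 = 1 → 0x1 << 5 → word 0x32
err:1 = 1 → 0x1 << 6 → word 0x72
state:1 = 0 → 0x0 << 7 → word 0x72
word = 0x72 → little-endian bytes:
  [0]=0x72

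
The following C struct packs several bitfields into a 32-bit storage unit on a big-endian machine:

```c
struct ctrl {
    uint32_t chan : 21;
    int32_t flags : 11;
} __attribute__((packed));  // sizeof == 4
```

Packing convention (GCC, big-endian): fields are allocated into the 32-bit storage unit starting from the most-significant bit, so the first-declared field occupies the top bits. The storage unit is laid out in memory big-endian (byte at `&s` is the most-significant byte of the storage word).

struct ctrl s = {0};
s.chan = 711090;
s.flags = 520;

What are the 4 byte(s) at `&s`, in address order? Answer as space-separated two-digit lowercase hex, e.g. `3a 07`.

56 cd 92 08

[11+:21] chan=711090 & 0x1fffff = 0xad9b2; word=0x56cd9000
[0+:11] flags=520 & 0x7ff = 0x208; word=0x56cd9208
word = 0x56cd9208 → big-endian bytes:
  [0]=0x56  [1]=0xcd  [2]=0x92  [3]=0x08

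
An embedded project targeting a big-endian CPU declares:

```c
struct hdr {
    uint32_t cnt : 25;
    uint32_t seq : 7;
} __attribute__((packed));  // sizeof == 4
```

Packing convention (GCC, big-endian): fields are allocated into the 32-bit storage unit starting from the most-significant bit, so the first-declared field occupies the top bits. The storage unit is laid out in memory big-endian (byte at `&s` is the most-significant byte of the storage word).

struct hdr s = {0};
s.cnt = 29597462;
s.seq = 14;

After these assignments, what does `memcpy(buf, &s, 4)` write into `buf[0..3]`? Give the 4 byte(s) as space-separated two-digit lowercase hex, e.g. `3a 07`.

cnt (25b) val=29597462 bits=0x1c39f16 at bit 7: 0xe1cf8b00
seq (7b) val=14 bits=0xe at bit 0: 0xe1cf8b0e
word = 0xe1cf8b0e → big-endian bytes:
  [0]=0xe1  [1]=0xcf  [2]=0x8b  [3]=0x0e

e1 cf 8b 0e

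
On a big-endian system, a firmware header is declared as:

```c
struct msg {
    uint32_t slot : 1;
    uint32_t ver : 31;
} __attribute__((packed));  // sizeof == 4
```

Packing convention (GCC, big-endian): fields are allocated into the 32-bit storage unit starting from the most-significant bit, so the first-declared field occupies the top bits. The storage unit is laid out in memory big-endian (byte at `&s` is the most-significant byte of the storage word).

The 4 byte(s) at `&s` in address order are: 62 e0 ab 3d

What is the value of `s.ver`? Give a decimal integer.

[0]=0x62 [1]=0xe0 [2]=0xab [3]=0x3d (big-endian) → word 0x62e0ab3d
slot [31+:1] = (word>>31) & 0x1 = 0
ver [0+:31] = (word>>0) & 0x7fffffff = 1658891069  ←

1658891069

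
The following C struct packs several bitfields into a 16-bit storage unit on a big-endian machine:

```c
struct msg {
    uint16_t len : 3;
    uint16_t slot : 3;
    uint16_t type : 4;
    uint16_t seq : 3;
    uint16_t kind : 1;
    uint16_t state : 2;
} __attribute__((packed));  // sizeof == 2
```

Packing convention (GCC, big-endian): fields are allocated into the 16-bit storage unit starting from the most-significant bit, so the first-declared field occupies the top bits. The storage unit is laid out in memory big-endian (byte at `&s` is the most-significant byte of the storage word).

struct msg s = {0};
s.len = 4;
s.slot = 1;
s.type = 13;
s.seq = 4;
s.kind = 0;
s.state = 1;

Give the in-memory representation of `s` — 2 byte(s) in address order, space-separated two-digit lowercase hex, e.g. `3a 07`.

87 61

[13+:3] len=4 & 0x7 = 0x4; word=0x8000
[10+:3] slot=1 & 0x7 = 0x1; word=0x8400
[6+:4] type=13 & 0xf = 0xd; word=0x8740
[3+:3] seq=4 & 0x7 = 0x4; word=0x8760
[2+:1] kind=0 & 0x1 = 0x0; word=0x8760
[0+:2] state=1 & 0x3 = 0x1; word=0x8761
word = 0x8761 → big-endian bytes:
  [0]=0x87  [1]=0x61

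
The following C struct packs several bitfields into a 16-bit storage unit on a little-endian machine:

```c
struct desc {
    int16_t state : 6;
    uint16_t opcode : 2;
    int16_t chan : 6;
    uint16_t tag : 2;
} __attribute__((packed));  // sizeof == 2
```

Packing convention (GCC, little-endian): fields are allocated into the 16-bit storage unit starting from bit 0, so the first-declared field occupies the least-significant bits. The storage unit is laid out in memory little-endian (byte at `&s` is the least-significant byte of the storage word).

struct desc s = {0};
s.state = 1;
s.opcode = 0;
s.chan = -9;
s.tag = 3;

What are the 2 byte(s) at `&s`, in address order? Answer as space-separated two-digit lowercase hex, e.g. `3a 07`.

01 f7

state (6b) val=1 bits=0x1 at bit 0: 0x0001
opcode (2b) val=0 bits=0x0 at bit 6: 0x0001
chan (6b) val=-9 bits=0x37 at bit 8: 0x3701
tag (2b) val=3 bits=0x3 at bit 14: 0xf701
word = 0xf701 → little-endian bytes:
  [0]=0x01  [1]=0xf7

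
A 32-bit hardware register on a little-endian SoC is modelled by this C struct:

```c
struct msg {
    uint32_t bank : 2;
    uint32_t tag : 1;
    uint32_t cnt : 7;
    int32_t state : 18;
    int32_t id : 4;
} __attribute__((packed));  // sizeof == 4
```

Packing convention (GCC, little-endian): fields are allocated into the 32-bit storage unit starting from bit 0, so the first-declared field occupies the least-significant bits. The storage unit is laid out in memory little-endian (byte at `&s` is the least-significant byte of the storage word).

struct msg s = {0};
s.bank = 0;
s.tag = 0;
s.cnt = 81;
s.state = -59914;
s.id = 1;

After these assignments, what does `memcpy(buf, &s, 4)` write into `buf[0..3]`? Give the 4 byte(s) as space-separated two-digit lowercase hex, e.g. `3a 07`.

[0+:2] bank=0 & 0x3 = 0x0; word=0x00000000
[2+:1] tag=0 & 0x1 = 0x0; word=0x00000000
[3+:7] cnt=81 & 0x7f = 0x51; word=0x00000288
[10+:18] state=-59914 & 0x3ffff = 0x315f6; word=0x0c57da88
[28+:4] id=1 & 0xf = 0x1; word=0x1c57da88
word = 0x1c57da88 → little-endian bytes:
  [0]=0x88  [1]=0xda  [2]=0x57  [3]=0x1c

88 da 57 1c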